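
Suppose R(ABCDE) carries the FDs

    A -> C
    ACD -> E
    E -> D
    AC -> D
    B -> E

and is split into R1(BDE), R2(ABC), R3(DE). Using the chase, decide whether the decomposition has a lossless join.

Yes

Chase test. Columns are ABCDE; row i has aⱼ where attribute j ∈ Ri, else bᵢⱼ.
Initial tableau (one row per fragment):
  row 1: b11 a2 b13 a4 a5
  row 2: a1 a2 a3 b24 b25
  row 3: b31 b32 b33 a4 a5
Rows 1 and 2 agree on B; apply B→E and equate their E entries.
Rows 1 and 2 agree on E; apply E→D and equate their D entries.
Row 2 is now all distinguished symbols — the join is lossless.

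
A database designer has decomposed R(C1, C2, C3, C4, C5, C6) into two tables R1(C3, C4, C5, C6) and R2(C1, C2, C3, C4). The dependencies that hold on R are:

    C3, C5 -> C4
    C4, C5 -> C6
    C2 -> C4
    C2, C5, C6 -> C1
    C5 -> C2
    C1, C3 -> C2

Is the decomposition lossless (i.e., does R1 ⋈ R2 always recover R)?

No

Common attributes: R1 ∩ R2 = {C3, C4}.
No dependency enlarges {C3, C4}, so (C3, C4)⁺ = {C3, C4}.
The closure contains neither all of R1 = {C3, C4, C5, C6} nor all of R2 = {C1, C2, C3, C4}, so the common attributes are not a superkey of either fragment. The join is lossy.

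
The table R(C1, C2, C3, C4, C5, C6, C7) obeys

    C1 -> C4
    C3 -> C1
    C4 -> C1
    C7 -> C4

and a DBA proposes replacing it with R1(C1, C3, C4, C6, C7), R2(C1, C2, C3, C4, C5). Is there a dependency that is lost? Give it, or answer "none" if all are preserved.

none

C1 → C4 lies within R1.
C3 → C1 lies within R1.
C4 → C1 lies within R1.
C7 → C4 lies within R1.
Every dependency is enforceable on the fragments, so the decomposition is dependency-preserving.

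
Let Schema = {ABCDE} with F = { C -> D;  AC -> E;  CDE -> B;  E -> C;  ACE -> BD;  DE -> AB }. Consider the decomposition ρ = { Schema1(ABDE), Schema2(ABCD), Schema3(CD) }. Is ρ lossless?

Chase test. Columns are ABCDE; row i has aⱼ where attribute j ∈ Schemai, else bᵢⱼ.
Initial tableau (one row per fragment):
  row 1: a1 a2 b13 a4 a5
  row 2: a1 a2 a3 a4 b25
  row 3: b31 b32 a3 a4 b35
No row becomes fully distinguished — the join is lossy.

No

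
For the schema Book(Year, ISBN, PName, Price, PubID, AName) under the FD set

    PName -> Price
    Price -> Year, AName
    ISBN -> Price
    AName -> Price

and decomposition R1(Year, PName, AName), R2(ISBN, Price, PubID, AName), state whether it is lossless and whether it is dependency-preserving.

Lossless test: (AName)⁺ = {Year, Price, AName}, which is a superkey of neither fragment — lossy.
Dependency preservation: PName → Price; Price → Year, AName are not contained in any single fragment, but the restricted closure of each left-hand side across the fragments still reaches the right-hand side; the remaining FDs each lie inside some fragment. All dependencies are preserved.

lossy but dependency-preserving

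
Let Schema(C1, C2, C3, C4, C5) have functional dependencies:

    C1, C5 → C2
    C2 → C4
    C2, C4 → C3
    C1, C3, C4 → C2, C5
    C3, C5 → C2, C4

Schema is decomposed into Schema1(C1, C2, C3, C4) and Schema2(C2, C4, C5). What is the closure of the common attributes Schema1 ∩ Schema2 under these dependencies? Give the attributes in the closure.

C2, C3, C4

Schema1 ∩ Schema2 = {C2, C4}.
C2, C4 → C3 applies, adding C3
Closure: {C2, C3, C4}.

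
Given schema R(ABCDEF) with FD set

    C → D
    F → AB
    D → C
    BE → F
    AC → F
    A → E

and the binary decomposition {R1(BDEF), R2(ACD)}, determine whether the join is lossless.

No

Common attributes: R1 ∩ R2 = {D}.
Closure of {D}: D → C applies, adding C. So (D)⁺ = {CD}.
The closure contains neither all of R1 = {BDEF} nor all of R2 = {ACD}, so the common attributes are not a superkey of either fragment. The join is lossy.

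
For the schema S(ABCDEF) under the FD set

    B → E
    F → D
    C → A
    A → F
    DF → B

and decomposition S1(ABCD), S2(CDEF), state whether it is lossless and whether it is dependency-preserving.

Lossless test: (CD)⁺ = {ABCDEF}, which contains all of one fragment — lossless.
Dependency preservation: the restricted closure of {B} across the fragments never reaches {E}, so B → E cannot be enforced without a join — not preserved.

lossless but not dependency-preserving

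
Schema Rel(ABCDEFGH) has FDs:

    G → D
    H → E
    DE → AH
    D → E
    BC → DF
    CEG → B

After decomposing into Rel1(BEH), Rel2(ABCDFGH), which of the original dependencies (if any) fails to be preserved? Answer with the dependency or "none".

none

G → D lies within Rel2.
H → E lies within Rel1.
DE → AH: restricted closure across fragments reaches AH.
D → E: restricted closure across fragments reaches E.
BC → DF lies within Rel2.
CEG → B: restricted closure across fragments reaches B.
Every dependency is enforceable on the fragments, so the decomposition is dependency-preserving.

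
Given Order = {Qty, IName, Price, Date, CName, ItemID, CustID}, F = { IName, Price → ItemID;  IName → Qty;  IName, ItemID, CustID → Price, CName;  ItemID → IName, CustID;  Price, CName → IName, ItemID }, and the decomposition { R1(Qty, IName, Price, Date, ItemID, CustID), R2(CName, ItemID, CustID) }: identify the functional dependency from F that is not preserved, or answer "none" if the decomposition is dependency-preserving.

Price, CName → IName, ItemID

Check Price, CName → IName, ItemID: no single fragment contains all of {IName, Price, CName, ItemID}, and the restricted closure of {Price, CName} across the fragments never reaches {IName, ItemID}.
IName, Price → ItemID is preserved.
IName → Qty is preserved.
IName, ItemID, CustID → Price, CName is preserved.
ItemID → IName, CustID is preserved.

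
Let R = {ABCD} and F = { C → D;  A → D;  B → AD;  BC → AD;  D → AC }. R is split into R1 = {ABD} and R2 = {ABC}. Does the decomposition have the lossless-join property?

Common attributes: R1 ∩ R2 = {AB}.
Closure of {AB}: A → D applies, adding D; D → AC applies, adding C. So (AB)⁺ = {ABCD}.
This closure contains every attribute of R1, so R1 ∩ R2 → R1. The join is lossless.

Yes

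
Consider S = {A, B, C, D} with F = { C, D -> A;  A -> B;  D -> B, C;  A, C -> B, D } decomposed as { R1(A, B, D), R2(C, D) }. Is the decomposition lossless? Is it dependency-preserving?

Lossless test: (D)⁺ = {A, B, C, D}, which contains all of one fragment — lossless.
Dependency preservation: the restricted closure of {A, C} across the fragments never reaches {B, D}, so A, C → B, D cannot be enforced without a join — not preserved.

lossless but not dependency-preserving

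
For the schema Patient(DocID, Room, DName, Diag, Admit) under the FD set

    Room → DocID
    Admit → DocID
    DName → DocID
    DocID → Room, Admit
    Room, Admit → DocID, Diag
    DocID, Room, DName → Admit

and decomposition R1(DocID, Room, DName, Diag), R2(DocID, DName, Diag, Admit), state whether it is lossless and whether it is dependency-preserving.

lossless and dependency-preserving

Lossless test: (DocID, DName, Diag)⁺ = {DocID, Room, DName, Diag, Admit}, which contains all of one fragment — lossless.
Dependency preservation: DocID → Room, Admit; Room, Admit → DocID, Diag; DocID, Room, DName → Admit are not contained in any single fragment, but the restricted closure of each left-hand side across the fragments still reaches the right-hand side; the remaining FDs each lie inside some fragment. All dependencies are preserved.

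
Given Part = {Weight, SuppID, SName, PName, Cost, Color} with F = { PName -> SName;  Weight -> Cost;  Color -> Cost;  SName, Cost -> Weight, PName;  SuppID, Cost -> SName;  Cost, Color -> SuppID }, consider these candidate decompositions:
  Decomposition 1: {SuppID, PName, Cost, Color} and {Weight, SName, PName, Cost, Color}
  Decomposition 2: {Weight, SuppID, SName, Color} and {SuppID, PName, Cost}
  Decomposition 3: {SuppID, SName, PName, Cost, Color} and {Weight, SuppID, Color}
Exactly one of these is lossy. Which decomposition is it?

Decomposition 2

Decomposition 1: common = {PName, Cost, Color}, closure = {Weight, SuppID, SName, PName, Cost, Color} → lossless.
Decomposition 2: common = {SuppID}, closure = {SuppID} → lossy.
Decomposition 3: common = {SuppID, Color}, closure = {Weight, SuppID, SName, PName, Cost, Color} → lossless.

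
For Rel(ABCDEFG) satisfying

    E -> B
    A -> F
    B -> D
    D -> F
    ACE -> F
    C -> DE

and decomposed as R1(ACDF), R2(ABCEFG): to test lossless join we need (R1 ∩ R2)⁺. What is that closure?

R1 ∩ R2 = {ACF}.
C → DE applies, adding DE
E → B applies, adding B
Closure: {ABCDEF}.

ABCDEF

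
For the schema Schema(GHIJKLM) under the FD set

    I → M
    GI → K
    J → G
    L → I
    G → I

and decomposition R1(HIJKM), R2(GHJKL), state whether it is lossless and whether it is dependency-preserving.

Lossless test: (HJK)⁺ = {GHIJKM}, which contains all of one fragment — lossless.
Dependency preservation: the restricted closure of {L} across the fragments never reaches {I}, so L → I cannot be enforced without a join — not preserved.

lossless but not dependency-preserving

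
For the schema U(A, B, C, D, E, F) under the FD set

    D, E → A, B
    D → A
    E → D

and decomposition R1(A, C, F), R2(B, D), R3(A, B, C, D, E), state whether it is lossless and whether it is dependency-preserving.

lossy but dependency-preserving

Lossless test (chase): Rows 2 and 3 agree on D; apply D→A and equate their A entries. No row becomes fully distinguished — the join is lossy.
Dependency preservation: every FD's attributes lie within a single fragment, so each can be enforced locally — preserved.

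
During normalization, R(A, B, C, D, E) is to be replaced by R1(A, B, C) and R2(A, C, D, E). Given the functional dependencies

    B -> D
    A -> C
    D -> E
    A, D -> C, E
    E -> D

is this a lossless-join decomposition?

Common attributes: R1 ∩ R2 = {A, C}.
No dependency enlarges {A, C}, so (A, C)⁺ = {A, C}.
The closure contains neither all of R1 = {A, B, C} nor all of R2 = {A, C, D, E}, so the common attributes are not a superkey of either fragment. The join is lossy.

No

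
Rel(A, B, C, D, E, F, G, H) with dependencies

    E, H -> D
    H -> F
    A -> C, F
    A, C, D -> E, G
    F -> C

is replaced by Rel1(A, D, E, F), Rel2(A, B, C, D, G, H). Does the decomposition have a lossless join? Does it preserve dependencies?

lossless but not dependency-preserving

Lossless test: (A, D)⁺ = {A, C, D, E, F, G}, which contains all of one fragment — lossless.
Dependency preservation: the restricted closure of {E, H} across the fragments never reaches {D}, so E, H → D cannot be enforced without a join — not preserved.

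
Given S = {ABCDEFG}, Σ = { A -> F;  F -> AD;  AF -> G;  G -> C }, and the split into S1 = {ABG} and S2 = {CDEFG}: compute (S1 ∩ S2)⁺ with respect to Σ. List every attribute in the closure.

CG

S1 ∩ S2 = {G}.
G → C applies, adding C
Closure: {CG}.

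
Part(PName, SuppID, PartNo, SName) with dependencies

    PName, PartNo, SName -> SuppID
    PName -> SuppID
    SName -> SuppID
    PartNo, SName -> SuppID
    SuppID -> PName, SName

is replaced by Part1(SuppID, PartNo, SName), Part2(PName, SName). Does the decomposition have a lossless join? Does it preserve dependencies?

lossless and dependency-preserving

Lossless test: (SName)⁺ = {PName, SuppID, SName}, which contains all of one fragment — lossless.
Dependency preservation: PName, PartNo, SName → SuppID; PName → SuppID; SuppID → PName, SName are not contained in any single fragment, but the restricted closure of each left-hand side across the fragments still reaches the right-hand side; the remaining FDs each lie inside some fragment. All dependencies are preserved.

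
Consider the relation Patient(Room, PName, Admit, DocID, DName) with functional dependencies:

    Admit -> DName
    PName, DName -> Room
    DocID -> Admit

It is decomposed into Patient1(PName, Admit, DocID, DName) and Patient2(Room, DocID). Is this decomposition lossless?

Common attributes: Patient1 ∩ Patient2 = {DocID}.
Closure of {DocID}: DocID → Admit applies, adding Admit; Admit → DName applies, adding DName. So (DocID)⁺ = {Admit, DocID, DName}.
The closure contains neither all of Patient1 = {PName, Admit, DocID, DName} nor all of Patient2 = {Room, DocID}, so the common attributes are not a superkey of either fragment. The join is lossy.

No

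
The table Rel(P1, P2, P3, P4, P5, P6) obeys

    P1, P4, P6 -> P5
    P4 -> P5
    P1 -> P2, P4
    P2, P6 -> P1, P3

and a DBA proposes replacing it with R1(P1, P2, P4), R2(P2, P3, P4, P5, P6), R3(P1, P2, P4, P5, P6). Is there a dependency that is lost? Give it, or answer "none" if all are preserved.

P1, P4, P6 → P5 lies within R3.
P4 → P5 lies within R2.
P1 → P2, P4 lies within R1.
P2, P6 → P1, P3: restricted closure across fragments reaches P1, P3.
Every dependency is enforceable on the fragments, so the decomposition is dependency-preserving.

none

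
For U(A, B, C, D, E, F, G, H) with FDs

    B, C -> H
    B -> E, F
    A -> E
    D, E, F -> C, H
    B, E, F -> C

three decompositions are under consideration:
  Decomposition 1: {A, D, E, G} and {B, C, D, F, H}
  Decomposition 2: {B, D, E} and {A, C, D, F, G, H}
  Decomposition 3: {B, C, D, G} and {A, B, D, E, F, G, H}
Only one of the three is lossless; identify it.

Decomposition 1: common = {D}, closure = {D} → lossy.
Decomposition 2: common = {D}, closure = {D} → lossy.
Decomposition 3: common = {B, D, G}, closure = {B, C, D, E, F, G, H} → lossless.

Decomposition 3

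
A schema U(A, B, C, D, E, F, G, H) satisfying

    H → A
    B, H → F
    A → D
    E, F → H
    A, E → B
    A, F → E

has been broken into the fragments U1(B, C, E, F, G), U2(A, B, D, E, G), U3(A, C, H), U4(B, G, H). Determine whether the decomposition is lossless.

Chase test. Columns are A, B, C, D, E, F, G, H; row i has aⱼ where attribute j ∈ Ui, else bᵢⱼ.
Initial tableau (one row per fragment):
  row 1: b11 a2 a3 b14 a5 a6 a7 b18
  row 2: a1 a2 b23 a4 a5 b26 a7 b28
  row 3: a1 b32 a3 b34 b35 b36 b37 a8
  row 4: b41 a2 b43 b44 b45 b46 a7 a8
Rows 3 and 4 agree on H; apply H→A and equate their A entries.
Rows 2 and 3 agree on A; apply A→D and equate their D entries.
Rows 2 and 4 agree on A; apply A→D and equate their D entries.
No row becomes fully distinguished — the join is lossy.

No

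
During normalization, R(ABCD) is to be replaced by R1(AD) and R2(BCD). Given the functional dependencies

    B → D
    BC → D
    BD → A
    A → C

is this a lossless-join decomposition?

No

Common attributes: R1 ∩ R2 = {D}.
No dependency enlarges {D}, so (D)⁺ = {D}.
The closure contains neither all of R1 = {AD} nor all of R2 = {BCD}, so the common attributes are not a superkey of either fragment. The join is lossy.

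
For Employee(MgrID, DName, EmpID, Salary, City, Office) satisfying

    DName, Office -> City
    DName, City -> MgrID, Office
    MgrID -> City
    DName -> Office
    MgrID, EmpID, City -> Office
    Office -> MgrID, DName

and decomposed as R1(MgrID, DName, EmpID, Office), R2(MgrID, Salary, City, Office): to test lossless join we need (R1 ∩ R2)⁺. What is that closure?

MgrID, DName, City, Office

R1 ∩ R2 = {MgrID, Office}.
MgrID → City applies, adding City
Office → MgrID, DName applies, adding DName
Closure: {MgrID, DName, City, Office}.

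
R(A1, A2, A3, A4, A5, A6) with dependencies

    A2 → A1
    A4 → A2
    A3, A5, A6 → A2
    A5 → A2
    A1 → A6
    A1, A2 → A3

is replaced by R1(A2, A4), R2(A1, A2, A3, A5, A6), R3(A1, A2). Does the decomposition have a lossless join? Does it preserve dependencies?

lossy but dependency-preserving

Lossless test (chase): Rows 1 and 2 agree on A2; apply A2→A1 and equate their A1 entries. Rows 1 and 2 agree on A1; apply A1→A6 and equate their A6 entries. Rows 1 and 3 agree on A1; apply A1→A6 and equate their A6 entries. Rows 1 and 2 agree on A1, A2; apply A1, A2→A3 and equate their A3 entries. Rows 1 and 3 agree on A1, A2; apply A1, A2→A3 and equate their A3 entries. No row becomes fully distinguished — the join is lossy.
Dependency preservation: every FD's attributes lie within a single fragment, so each can be enforced locally — preserved.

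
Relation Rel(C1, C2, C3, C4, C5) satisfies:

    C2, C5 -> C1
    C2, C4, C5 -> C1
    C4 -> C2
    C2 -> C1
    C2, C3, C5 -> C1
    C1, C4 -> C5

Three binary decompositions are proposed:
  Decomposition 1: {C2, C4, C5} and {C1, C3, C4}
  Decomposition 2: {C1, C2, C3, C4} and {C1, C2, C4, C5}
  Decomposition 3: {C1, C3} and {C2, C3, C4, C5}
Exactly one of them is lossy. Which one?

Decomposition 3

Decomposition 1: common = {C4}, closure = {C1, C2, C4, C5} → lossless.
Decomposition 2: common = {C1, C2, C4}, closure = {C1, C2, C4, C5} → lossless.
Decomposition 3: common = {C3}, closure = {C3} → lossy.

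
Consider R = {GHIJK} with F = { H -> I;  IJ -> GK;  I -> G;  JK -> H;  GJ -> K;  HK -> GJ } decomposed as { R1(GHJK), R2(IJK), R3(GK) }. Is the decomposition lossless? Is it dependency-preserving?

lossless but not dependency-preserving

Lossless test (chase): Rows 1 and 2 agree on JK; apply JK→H and equate their H entries. Rows 1 and 2 agree on HK; apply HK→GJ and equate their GJ entries. Rows 1 and 2 agree on H; apply H→I and equate their I entries. Row 1 is now all distinguished symbols — the join is lossless.
Dependency preservation: the restricted closure of {H} across the fragments never reaches {I}, so H → I cannot be enforced without a join — not preserved.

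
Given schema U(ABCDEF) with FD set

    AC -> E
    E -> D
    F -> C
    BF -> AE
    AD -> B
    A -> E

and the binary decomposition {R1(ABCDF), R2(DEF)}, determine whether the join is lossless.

No

Common attributes: R1 ∩ R2 = {DF}.
Closure of {DF}: F → C applies, adding C. So (DF)⁺ = {CDF}.
The closure contains neither all of R1 = {ABCDF} nor all of R2 = {DEF}, so the common attributes are not a superkey of either fragment. The join is lossy.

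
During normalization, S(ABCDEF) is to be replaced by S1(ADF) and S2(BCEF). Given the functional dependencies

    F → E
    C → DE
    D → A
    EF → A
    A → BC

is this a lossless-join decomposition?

Common attributes: S1 ∩ S2 = {F}.
Closure of {F}: F → E applies, adding E; EF → A applies, adding A; A → BC applies, adding BC; C → DE applies, adding D. So (F)⁺ = {ABCDEF}.
This closure contains every attribute of S1, so S1 ∩ S2 → S1. The join is lossless.

Yes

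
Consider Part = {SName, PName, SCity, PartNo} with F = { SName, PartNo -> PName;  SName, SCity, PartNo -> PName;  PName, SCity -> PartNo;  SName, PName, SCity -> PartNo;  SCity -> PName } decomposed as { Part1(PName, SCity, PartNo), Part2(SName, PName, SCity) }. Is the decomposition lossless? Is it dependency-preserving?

lossless but not dependency-preserving

Lossless test: (PName, SCity)⁺ = {PName, SCity, PartNo}, which contains all of one fragment — lossless.
Dependency preservation: the restricted closure of {SName, PartNo} across the fragments never reaches {PName}, so SName, PartNo → PName cannot be enforced without a join — not preserved.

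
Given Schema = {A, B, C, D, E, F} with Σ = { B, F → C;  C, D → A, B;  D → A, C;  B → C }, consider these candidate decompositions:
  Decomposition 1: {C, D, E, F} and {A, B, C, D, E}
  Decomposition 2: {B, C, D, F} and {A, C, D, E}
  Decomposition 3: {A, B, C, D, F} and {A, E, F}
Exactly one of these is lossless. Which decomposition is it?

Decomposition 1

Decomposition 1: common = {C, D, E}, closure = {A, B, C, D, E} → lossless.
Decomposition 2: common = {C, D}, closure = {A, B, C, D} → lossy.
Decomposition 3: common = {A, F}, closure = {A, F} → lossy.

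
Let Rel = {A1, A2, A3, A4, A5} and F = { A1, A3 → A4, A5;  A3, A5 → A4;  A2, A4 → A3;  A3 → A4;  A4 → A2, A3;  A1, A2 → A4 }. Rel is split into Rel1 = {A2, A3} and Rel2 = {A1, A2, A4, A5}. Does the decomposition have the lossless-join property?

No

Common attributes: Rel1 ∩ Rel2 = {A2}.
No dependency enlarges {A2}, so (A2)⁺ = {A2}.
The closure contains neither all of Rel1 = {A2, A3} nor all of Rel2 = {A1, A2, A4, A5}, so the common attributes are not a superkey of either fragment. The join is lossy.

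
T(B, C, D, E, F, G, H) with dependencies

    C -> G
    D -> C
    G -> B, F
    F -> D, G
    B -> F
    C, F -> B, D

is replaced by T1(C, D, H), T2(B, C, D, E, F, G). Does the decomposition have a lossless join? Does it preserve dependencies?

lossy but dependency-preserving

Lossless test: (C, D)⁺ = {B, C, D, F, G}, which is a superkey of neither fragment — lossy.
Dependency preservation: every FD's attributes lie within a single fragment, so each can be enforced locally — preserved.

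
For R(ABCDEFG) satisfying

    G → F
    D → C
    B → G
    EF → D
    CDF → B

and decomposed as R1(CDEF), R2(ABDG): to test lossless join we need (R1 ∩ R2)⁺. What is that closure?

CD

R1 ∩ R2 = {D}.
D → C applies, adding C
Closure: {CD}.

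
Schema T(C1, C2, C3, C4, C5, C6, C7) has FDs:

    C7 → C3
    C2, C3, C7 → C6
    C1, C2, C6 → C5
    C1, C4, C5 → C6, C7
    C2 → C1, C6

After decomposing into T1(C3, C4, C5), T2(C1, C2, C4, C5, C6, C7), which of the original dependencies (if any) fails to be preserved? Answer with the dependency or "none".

Check C7 → C3: no single fragment contains all of {C3, C7}, and the restricted closure of {C7} across the fragments never reaches {C3}.
C2, C3, C7 → C6 is preserved.
C1, C2, C6 → C5 is preserved.
C1, C4, C5 → C6, C7 is preserved.
C2 → C1, C6 is preserved.

C7 → C3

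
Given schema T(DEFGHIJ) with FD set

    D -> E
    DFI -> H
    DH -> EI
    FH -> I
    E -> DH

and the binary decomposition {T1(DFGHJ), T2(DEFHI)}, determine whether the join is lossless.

Yes

Common attributes: T1 ∩ T2 = {DFH}.
Closure of {DFH}: D → E applies, adding E; DH → EI applies, adding I. So (DFH)⁺ = {DEFHI}.
This closure contains every attribute of T2, so T1 ∩ T2 → T2. The join is lossless.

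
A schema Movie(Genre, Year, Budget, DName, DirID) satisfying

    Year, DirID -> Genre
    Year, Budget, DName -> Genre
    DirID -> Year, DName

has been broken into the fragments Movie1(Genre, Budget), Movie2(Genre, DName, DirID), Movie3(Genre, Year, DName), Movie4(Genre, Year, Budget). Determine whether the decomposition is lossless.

No

Chase test. Columns are Genre, Year, Budget, DName, DirID; row i has aⱼ where attribute j ∈ Moviei, else bᵢⱼ.
Initial tableau (one row per fragment):
  row 1: a1 b12 a3 b14 b15
  row 2: a1 b22 b23 a4 a5
  row 3: a1 a2 b33 a4 b35
  row 4: a1 a2 a3 b44 b45
No row becomes fully distinguished — the join is lossy.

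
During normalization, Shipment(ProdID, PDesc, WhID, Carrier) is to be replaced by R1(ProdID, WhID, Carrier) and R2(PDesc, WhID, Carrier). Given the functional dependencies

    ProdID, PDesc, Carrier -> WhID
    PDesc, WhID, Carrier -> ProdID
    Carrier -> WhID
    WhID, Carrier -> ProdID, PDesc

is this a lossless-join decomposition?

Yes

Common attributes: R1 ∩ R2 = {WhID, Carrier}.
Closure of {WhID, Carrier}: WhID, Carrier → ProdID, PDesc applies, adding ProdID, PDesc. So (WhID, Carrier)⁺ = {ProdID, PDesc, WhID, Carrier}.
This closure contains every attribute of R1, so R1 ∩ R2 → R1. The join is lossless.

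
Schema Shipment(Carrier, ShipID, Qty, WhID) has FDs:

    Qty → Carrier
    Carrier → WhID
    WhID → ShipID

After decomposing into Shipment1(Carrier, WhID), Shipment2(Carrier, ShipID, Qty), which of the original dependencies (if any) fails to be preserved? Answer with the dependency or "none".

WhID → ShipID

Check WhID → ShipID: no single fragment contains all of {ShipID, WhID}, and the restricted closure of {WhID} across the fragments never reaches {ShipID}.
Qty → Carrier is preserved.
Carrier → WhID is preserved.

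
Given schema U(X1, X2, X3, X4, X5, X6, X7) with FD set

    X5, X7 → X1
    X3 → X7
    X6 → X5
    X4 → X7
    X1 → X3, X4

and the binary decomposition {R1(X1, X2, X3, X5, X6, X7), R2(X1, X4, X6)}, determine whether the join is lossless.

Yes

Common attributes: R1 ∩ R2 = {X1, X6}.
Closure of {X1, X6}: X6 → X5 applies, adding X5; X1 → X3, X4 applies, adding X3, X4; X3 → X7 applies, adding X7. So (X1, X6)⁺ = {X1, X3, X4, X5, X6, X7}.
This closure contains every attribute of R2, so R1 ∩ R2 → R2. The join is lossless.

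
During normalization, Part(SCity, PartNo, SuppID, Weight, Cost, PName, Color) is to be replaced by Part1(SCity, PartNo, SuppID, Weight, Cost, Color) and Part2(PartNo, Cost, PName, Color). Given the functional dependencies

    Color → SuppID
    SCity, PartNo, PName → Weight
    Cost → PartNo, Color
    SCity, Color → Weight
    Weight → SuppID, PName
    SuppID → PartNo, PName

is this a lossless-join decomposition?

Yes

Common attributes: Part1 ∩ Part2 = {PartNo, Cost, Color}.
Closure of {PartNo, Cost, Color}: Color → SuppID applies, adding SuppID; SuppID → PartNo, PName applies, adding PName. So (PartNo, Cost, Color)⁺ = {PartNo, SuppID, Cost, PName, Color}.
This closure contains every attribute of Part2, so Part1 ∩ Part2 → Part2. The join is lossless.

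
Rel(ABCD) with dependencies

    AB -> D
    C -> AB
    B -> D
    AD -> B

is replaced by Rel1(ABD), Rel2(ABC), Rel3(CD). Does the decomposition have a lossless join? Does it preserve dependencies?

Lossless test (chase): Rows 1 and 2 agree on AB; apply AB→D and equate their D entries. Rows 2 and 3 agree on C; apply C→AB and equate their AB entries. Row 2 is now all distinguished symbols — the join is lossless.
Dependency preservation: every FD's attributes lie within a single fragment, so each can be enforced locally — preserved.

lossless and dependency-preserving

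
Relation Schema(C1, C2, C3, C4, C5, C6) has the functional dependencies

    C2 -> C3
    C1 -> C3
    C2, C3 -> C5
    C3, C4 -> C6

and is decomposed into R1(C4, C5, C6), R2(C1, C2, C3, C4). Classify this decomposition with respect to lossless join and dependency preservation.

Lossless test: (C4)⁺ = {C4}, which is a superkey of neither fragment — lossy.
Dependency preservation: the restricted closure of {C2, C3} across the fragments never reaches {C5}, so C2, C3 → C5 cannot be enforced without a join — not preserved.

lossy and not dependency-preserving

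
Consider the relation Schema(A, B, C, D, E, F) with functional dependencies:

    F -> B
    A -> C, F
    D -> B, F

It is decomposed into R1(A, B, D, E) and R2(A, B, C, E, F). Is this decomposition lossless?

Yes

Common attributes: R1 ∩ R2 = {A, B, E}.
Closure of {A, B, E}: A → C, F applies, adding C, F. So (A, B, E)⁺ = {A, B, C, E, F}.
This closure contains every attribute of R2, so R1 ∩ R2 → R2. The join is lossless.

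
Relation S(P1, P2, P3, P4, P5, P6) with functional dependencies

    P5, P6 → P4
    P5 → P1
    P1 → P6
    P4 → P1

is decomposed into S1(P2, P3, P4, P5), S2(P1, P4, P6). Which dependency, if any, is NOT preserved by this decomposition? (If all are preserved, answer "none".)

none

P5, P6 → P4: restricted closure across fragments reaches P4.
P5 → P1: restricted closure across fragments reaches P1.
P1 → P6 lies within S2.
P4 → P1 lies within S2.
Every dependency is enforceable on the fragments, so the decomposition is dependency-preserving.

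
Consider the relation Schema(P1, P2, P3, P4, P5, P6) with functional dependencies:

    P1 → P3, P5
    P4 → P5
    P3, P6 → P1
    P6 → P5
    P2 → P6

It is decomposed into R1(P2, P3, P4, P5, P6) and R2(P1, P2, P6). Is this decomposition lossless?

Common attributes: R1 ∩ R2 = {P2, P6}.
Closure of {P2, P6}: P6 → P5 applies, adding P5. So (P2, P6)⁺ = {P2, P5, P6}.
The closure contains neither all of R1 = {P2, P3, P4, P5, P6} nor all of R2 = {P1, P2, P6}, so the common attributes are not a superkey of either fragment. The join is lossy.

No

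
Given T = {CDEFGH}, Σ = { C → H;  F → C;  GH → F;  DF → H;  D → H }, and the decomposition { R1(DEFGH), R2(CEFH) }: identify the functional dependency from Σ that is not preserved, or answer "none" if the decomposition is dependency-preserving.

none

C → H lies within R2.
F → C lies within R2.
GH → F lies within R1.
DF → H lies within R1.
D → H lies within R1.
Every dependency is enforceable on the fragments, so the decomposition is dependency-preserving.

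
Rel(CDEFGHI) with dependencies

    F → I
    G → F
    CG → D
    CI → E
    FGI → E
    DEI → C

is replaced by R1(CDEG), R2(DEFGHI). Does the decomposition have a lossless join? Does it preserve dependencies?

lossless but not dependency-preserving

Lossless test: (DEG)⁺ = {CDEFGI}, which contains all of one fragment — lossless.
Dependency preservation: the restricted closure of {CI} across the fragments never reaches {E}, so CI → E cannot be enforced without a join — not preserved.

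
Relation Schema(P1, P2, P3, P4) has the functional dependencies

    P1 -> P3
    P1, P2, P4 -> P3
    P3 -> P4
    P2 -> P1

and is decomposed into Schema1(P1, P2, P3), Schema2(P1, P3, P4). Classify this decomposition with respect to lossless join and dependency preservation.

lossless and dependency-preserving

Lossless test: (P1, P3)⁺ = {P1, P3, P4}, which contains all of one fragment — lossless.
Dependency preservation: P1, P2, P4 → P3 is not contained in any single fragment, but the restricted closure of its left-hand side across the fragments still reaches the right-hand side; the remaining FDs each lie inside some fragment. All dependencies are preserved.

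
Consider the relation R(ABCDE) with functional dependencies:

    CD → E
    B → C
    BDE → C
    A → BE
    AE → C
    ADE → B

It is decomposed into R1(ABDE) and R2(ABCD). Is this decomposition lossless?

Yes

Common attributes: R1 ∩ R2 = {ABD}.
Closure of {ABD}: B → C applies, adding C; A → BE applies, adding E. So (ABD)⁺ = {ABCDE}.
This closure contains every attribute of R1, so R1 ∩ R2 → R1. The join is lossless.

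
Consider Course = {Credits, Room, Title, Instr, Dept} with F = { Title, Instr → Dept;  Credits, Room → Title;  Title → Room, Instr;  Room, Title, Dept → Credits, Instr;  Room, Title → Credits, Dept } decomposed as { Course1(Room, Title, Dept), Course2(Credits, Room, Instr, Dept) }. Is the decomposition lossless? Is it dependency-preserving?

Lossless test: (Room, Dept)⁺ = {Room, Dept}, which is a superkey of neither fragment — lossy.
Dependency preservation: the restricted closure of {Credits, Room} across the fragments never reaches {Title}, so Credits, Room → Title cannot be enforced without a join — not preserved.

lossy and not dependency-preserving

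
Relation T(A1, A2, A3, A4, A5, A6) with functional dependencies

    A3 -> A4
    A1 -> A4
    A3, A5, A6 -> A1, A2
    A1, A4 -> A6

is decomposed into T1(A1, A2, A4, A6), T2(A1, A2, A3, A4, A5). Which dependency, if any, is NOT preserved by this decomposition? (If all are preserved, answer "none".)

Check A3, A5, A6 → A1, A2: no single fragment contains all of {A1, A2, A3, A5, A6}, and the restricted closure of {A3, A5, A6} across the fragments never reaches {A1, A2}.
A3 → A4 is preserved.
A1 → A4 is preserved.
A1, A4 → A6 is preserved.

A3, A5, A6 -> A1, A2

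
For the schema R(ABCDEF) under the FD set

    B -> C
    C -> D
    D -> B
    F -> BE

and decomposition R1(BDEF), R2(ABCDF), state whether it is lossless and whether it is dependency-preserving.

Lossless test: (BDF)⁺ = {BCDEF}, which contains all of one fragment — lossless.
Dependency preservation: every FD's attributes lie within a single fragment, so each can be enforced locally — preserved.

lossless and dependency-preserving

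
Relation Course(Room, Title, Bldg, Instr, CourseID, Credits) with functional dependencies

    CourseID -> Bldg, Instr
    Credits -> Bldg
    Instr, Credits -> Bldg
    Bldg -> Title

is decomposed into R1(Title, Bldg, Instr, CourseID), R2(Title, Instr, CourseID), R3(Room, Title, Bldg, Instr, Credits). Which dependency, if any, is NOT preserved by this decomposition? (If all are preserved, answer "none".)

none

CourseID → Bldg, Instr lies within R1.
Credits → Bldg lies within R3.
Instr, Credits → Bldg lies within R3.
Bldg → Title lies within R1.
Every dependency is enforceable on the fragments, so the decomposition is dependency-preserving.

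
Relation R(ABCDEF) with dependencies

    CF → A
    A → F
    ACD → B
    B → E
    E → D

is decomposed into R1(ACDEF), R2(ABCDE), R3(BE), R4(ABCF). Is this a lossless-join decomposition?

Yes

Chase test. Columns are ABCDEF; row i has aⱼ where attribute j ∈ Ri, else bᵢⱼ.
Initial tableau (one row per fragment):
  row 1: a1 b12 a3 a4 a5 a6
  row 2: a1 a2 a3 a4 a5 b26
  row 3: b31 a2 b33 b34 a5 b36
  row 4: a1 a2 a3 b44 b45 a6
Rows 1 and 2 agree on A; apply A→F and equate their F entries.
Rows 1 and 2 agree on ACD; apply ACD→B and equate their B entries.
Rows 1 and 4 agree on B; apply B→E and equate their E entries.
Rows 1 and 3 agree on E; apply E→D and equate their D entries.
Rows 1 and 4 agree on E; apply E→D and equate their D entries.
Row 1 is now all distinguished symbols — the join is lossless.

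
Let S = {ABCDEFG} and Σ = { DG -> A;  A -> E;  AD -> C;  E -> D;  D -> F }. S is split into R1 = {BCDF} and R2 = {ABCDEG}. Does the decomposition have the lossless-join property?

Common attributes: R1 ∩ R2 = {BCD}.
Closure of {BCD}: D → F applies, adding F. So (BCD)⁺ = {BCDF}.
This closure contains every attribute of R1, so R1 ∩ R2 → R1. The join is lossless.

Yes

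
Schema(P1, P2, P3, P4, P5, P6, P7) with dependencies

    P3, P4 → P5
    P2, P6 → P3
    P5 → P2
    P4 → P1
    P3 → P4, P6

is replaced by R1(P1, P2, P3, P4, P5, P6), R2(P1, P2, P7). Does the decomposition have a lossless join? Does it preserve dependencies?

lossy but dependency-preserving

Lossless test: (P1, P2)⁺ = {P1, P2}, which is a superkey of neither fragment — lossy.
Dependency preservation: every FD's attributes lie within a single fragment, so each can be enforced locally — preserved.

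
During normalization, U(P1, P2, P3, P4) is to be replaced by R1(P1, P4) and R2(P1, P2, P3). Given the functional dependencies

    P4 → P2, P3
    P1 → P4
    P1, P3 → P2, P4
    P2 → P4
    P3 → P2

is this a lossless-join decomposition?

Common attributes: R1 ∩ R2 = {P1}.
Closure of {P1}: P1 → P4 applies, adding P4; P4 → P2, P3 applies, adding P2, P3. So (P1)⁺ = {P1, P2, P3, P4}.
This closure contains every attribute of R1, so R1 ∩ R2 → R1. The join is lossless.

Yes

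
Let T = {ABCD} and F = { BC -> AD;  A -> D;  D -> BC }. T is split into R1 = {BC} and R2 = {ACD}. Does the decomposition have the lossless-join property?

Common attributes: R1 ∩ R2 = {C}.
No dependency enlarges {C}, so (C)⁺ = {C}.
The closure contains neither all of R1 = {BC} nor all of R2 = {ACD}, so the common attributes are not a superkey of either fragment. The join is lossy.

No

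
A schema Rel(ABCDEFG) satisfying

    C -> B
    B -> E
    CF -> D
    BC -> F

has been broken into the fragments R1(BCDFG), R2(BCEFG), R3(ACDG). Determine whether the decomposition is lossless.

Yes

Chase test. Columns are ABCDEFG; row i has aⱼ where attribute j ∈ Ri, else bᵢⱼ.
Initial tableau (one row per fragment):
  row 1: b11 a2 a3 a4 b15 a6 a7
  row 2: b21 a2 a3 b24 a5 a6 a7
  row 3: a1 b32 a3 a4 b35 b36 a7
Rows 1 and 3 agree on C; apply C→B and equate their B entries.
Rows 1 and 2 agree on B; apply B→E and equate their E entries.
Rows 1 and 3 agree on B; apply B→E and equate their E entries.
Rows 1 and 2 agree on CF; apply CF→D and equate their D entries.
Rows 1 and 3 agree on BC; apply BC→F and equate their F entries.
Row 3 is now all distinguished symbols — the join is lossless.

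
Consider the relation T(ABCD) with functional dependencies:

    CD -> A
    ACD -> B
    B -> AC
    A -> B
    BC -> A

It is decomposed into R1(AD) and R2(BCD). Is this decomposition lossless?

Common attributes: R1 ∩ R2 = {D}.
No dependency enlarges {D}, so (D)⁺ = {D}.
The closure contains neither all of R1 = {AD} nor all of R2 = {BCD}, so the common attributes are not a superkey of either fragment. The join is lossy.

No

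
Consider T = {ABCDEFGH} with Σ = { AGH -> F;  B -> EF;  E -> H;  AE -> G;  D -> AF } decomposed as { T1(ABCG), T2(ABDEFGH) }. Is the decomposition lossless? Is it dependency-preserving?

Lossless test: (ABG)⁺ = {ABEFGH}, which is a superkey of neither fragment — lossy.
Dependency preservation: every FD's attributes lie within a single fragment, so each can be enforced locally — preserved.

lossy but dependency-preserving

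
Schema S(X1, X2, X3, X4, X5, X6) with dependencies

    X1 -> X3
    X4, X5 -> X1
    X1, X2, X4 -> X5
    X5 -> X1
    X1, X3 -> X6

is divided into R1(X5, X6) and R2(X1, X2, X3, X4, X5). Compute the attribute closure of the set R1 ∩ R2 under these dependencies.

X1, X3, X5, X6

R1 ∩ R2 = {X5}.
X5 → X1 applies, adding X1
X1 → X3 applies, adding X3
X1, X3 → X6 applies, adding X6
Closure: {X1, X3, X5, X6}.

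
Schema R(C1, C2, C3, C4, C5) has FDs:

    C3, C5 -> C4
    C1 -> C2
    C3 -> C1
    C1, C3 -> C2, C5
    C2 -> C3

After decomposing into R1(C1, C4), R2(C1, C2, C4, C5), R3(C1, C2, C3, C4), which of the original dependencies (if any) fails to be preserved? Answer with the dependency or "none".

C3, C5 → C4: restricted closure across fragments reaches C4.
C1 → C2 lies within R2.
C3 → C1 lies within R3.
C1, C3 → C2, C5: restricted closure across fragments reaches C2, C5.
C2 → C3 lies within R3.
Every dependency is enforceable on the fragments, so the decomposition is dependency-preserving.

none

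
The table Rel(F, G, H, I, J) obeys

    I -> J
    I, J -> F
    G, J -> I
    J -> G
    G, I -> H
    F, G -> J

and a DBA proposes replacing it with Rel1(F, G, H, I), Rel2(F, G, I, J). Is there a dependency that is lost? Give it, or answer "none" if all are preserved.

I → J lies within Rel2.
I, J → F lies within Rel2.
G, J → I lies within Rel2.
J → G lies within Rel2.
G, I → H lies within Rel1.
F, G → J lies within Rel2.
Every dependency is enforceable on the fragments, so the decomposition is dependency-preserving.

none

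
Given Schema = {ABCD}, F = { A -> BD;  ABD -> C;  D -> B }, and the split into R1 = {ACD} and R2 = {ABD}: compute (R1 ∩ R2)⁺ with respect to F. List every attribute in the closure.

R1 ∩ R2 = {AD}.
A → BD applies, adding B
ABD → C applies, adding C
Closure: {ABCD}.

ABCD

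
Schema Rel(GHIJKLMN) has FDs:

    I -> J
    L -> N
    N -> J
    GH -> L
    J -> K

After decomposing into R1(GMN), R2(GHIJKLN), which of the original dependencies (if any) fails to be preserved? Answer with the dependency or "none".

I → J lies within R2.
L → N lies within R2.
N → J lies within R2.
GH → L lies within R2.
J → K lies within R2.
Every dependency is enforceable on the fragments, so the decomposition is dependency-preserving.

none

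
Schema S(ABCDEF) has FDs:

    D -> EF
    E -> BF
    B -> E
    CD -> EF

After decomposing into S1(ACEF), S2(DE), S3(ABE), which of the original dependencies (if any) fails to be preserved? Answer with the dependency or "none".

none

D → EF: restricted closure across fragments reaches EF.
E → BF: restricted closure across fragments reaches BF.
B → E lies within S3.
CD → EF: restricted closure across fragments reaches EF.
Every dependency is enforceable on the fragments, so the decomposition is dependency-preserving.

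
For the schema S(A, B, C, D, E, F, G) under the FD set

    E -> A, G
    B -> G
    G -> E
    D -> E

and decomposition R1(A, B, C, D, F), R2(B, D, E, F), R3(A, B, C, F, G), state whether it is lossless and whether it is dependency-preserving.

lossless but not dependency-preserving

Lossless test (chase): Rows 1 and 2 agree on B; apply B→G and equate their G entries. Rows 1 and 3 agree on B; apply B→G and equate their G entries. Rows 1 and 2 agree on G; apply G→E and equate their E entries. Rows 1 and 3 agree on G; apply G→E and equate their E entries. Rows 1 and 2 agree on E; apply E→A, G and equate their A, G entries. Row 1 is now all distinguished symbols — the join is lossless.
Dependency preservation: the restricted closure of {E} across the fragments never reaches {A, G}, so E → A, G cannot be enforced without a join — not preserved.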